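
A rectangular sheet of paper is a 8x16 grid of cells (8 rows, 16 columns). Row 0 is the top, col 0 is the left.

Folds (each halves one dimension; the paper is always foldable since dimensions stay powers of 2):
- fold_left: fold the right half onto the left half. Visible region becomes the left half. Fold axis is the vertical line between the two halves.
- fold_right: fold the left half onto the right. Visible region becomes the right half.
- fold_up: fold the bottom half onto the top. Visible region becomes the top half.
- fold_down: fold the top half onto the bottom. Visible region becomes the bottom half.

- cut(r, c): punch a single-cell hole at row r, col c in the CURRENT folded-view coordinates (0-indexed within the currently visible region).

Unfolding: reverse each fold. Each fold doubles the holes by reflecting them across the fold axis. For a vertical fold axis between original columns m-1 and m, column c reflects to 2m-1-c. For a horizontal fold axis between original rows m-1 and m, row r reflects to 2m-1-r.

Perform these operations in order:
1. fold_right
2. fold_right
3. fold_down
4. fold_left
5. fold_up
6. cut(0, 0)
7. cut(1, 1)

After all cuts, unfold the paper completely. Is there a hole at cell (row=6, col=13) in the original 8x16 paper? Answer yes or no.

Answer: yes

Derivation:
Op 1 fold_right: fold axis v@8; visible region now rows[0,8) x cols[8,16) = 8x8
Op 2 fold_right: fold axis v@12; visible region now rows[0,8) x cols[12,16) = 8x4
Op 3 fold_down: fold axis h@4; visible region now rows[4,8) x cols[12,16) = 4x4
Op 4 fold_left: fold axis v@14; visible region now rows[4,8) x cols[12,14) = 4x2
Op 5 fold_up: fold axis h@6; visible region now rows[4,6) x cols[12,14) = 2x2
Op 6 cut(0, 0): punch at orig (4,12); cuts so far [(4, 12)]; region rows[4,6) x cols[12,14) = 2x2
Op 7 cut(1, 1): punch at orig (5,13); cuts so far [(4, 12), (5, 13)]; region rows[4,6) x cols[12,14) = 2x2
Unfold 1 (reflect across h@6): 4 holes -> [(4, 12), (5, 13), (6, 13), (7, 12)]
Unfold 2 (reflect across v@14): 8 holes -> [(4, 12), (4, 15), (5, 13), (5, 14), (6, 13), (6, 14), (7, 12), (7, 15)]
Unfold 3 (reflect across h@4): 16 holes -> [(0, 12), (0, 15), (1, 13), (1, 14), (2, 13), (2, 14), (3, 12), (3, 15), (4, 12), (4, 15), (5, 13), (5, 14), (6, 13), (6, 14), (7, 12), (7, 15)]
Unfold 4 (reflect across v@12): 32 holes -> [(0, 8), (0, 11), (0, 12), (0, 15), (1, 9), (1, 10), (1, 13), (1, 14), (2, 9), (2, 10), (2, 13), (2, 14), (3, 8), (3, 11), (3, 12), (3, 15), (4, 8), (4, 11), (4, 12), (4, 15), (5, 9), (5, 10), (5, 13), (5, 14), (6, 9), (6, 10), (6, 13), (6, 14), (7, 8), (7, 11), (7, 12), (7, 15)]
Unfold 5 (reflect across v@8): 64 holes -> [(0, 0), (0, 3), (0, 4), (0, 7), (0, 8), (0, 11), (0, 12), (0, 15), (1, 1), (1, 2), (1, 5), (1, 6), (1, 9), (1, 10), (1, 13), (1, 14), (2, 1), (2, 2), (2, 5), (2, 6), (2, 9), (2, 10), (2, 13), (2, 14), (3, 0), (3, 3), (3, 4), (3, 7), (3, 8), (3, 11), (3, 12), (3, 15), (4, 0), (4, 3), (4, 4), (4, 7), (4, 8), (4, 11), (4, 12), (4, 15), (5, 1), (5, 2), (5, 5), (5, 6), (5, 9), (5, 10), (5, 13), (5, 14), (6, 1), (6, 2), (6, 5), (6, 6), (6, 9), (6, 10), (6, 13), (6, 14), (7, 0), (7, 3), (7, 4), (7, 7), (7, 8), (7, 11), (7, 12), (7, 15)]
Holes: [(0, 0), (0, 3), (0, 4), (0, 7), (0, 8), (0, 11), (0, 12), (0, 15), (1, 1), (1, 2), (1, 5), (1, 6), (1, 9), (1, 10), (1, 13), (1, 14), (2, 1), (2, 2), (2, 5), (2, 6), (2, 9), (2, 10), (2, 13), (2, 14), (3, 0), (3, 3), (3, 4), (3, 7), (3, 8), (3, 11), (3, 12), (3, 15), (4, 0), (4, 3), (4, 4), (4, 7), (4, 8), (4, 11), (4, 12), (4, 15), (5, 1), (5, 2), (5, 5), (5, 6), (5, 9), (5, 10), (5, 13), (5, 14), (6, 1), (6, 2), (6, 5), (6, 6), (6, 9), (6, 10), (6, 13), (6, 14), (7, 0), (7, 3), (7, 4), (7, 7), (7, 8), (7, 11), (7, 12), (7, 15)]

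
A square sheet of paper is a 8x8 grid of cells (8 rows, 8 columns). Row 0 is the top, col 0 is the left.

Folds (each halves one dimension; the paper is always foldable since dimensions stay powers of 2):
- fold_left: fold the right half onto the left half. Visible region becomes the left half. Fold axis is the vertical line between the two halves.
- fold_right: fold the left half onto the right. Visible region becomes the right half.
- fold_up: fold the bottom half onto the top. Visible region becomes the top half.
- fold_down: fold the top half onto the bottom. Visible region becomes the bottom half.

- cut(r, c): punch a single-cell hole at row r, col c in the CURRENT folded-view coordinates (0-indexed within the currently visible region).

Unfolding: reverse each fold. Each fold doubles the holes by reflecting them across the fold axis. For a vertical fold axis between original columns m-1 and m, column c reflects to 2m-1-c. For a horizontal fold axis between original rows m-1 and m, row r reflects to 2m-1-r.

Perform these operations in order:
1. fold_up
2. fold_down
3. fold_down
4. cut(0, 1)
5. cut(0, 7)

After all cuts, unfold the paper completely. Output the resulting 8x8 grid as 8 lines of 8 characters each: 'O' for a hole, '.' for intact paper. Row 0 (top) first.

Op 1 fold_up: fold axis h@4; visible region now rows[0,4) x cols[0,8) = 4x8
Op 2 fold_down: fold axis h@2; visible region now rows[2,4) x cols[0,8) = 2x8
Op 3 fold_down: fold axis h@3; visible region now rows[3,4) x cols[0,8) = 1x8
Op 4 cut(0, 1): punch at orig (3,1); cuts so far [(3, 1)]; region rows[3,4) x cols[0,8) = 1x8
Op 5 cut(0, 7): punch at orig (3,7); cuts so far [(3, 1), (3, 7)]; region rows[3,4) x cols[0,8) = 1x8
Unfold 1 (reflect across h@3): 4 holes -> [(2, 1), (2, 7), (3, 1), (3, 7)]
Unfold 2 (reflect across h@2): 8 holes -> [(0, 1), (0, 7), (1, 1), (1, 7), (2, 1), (2, 7), (3, 1), (3, 7)]
Unfold 3 (reflect across h@4): 16 holes -> [(0, 1), (0, 7), (1, 1), (1, 7), (2, 1), (2, 7), (3, 1), (3, 7), (4, 1), (4, 7), (5, 1), (5, 7), (6, 1), (6, 7), (7, 1), (7, 7)]

Answer: .O.....O
.O.....O
.O.....O
.O.....O
.O.....O
.O.....O
.O.....O
.O.....O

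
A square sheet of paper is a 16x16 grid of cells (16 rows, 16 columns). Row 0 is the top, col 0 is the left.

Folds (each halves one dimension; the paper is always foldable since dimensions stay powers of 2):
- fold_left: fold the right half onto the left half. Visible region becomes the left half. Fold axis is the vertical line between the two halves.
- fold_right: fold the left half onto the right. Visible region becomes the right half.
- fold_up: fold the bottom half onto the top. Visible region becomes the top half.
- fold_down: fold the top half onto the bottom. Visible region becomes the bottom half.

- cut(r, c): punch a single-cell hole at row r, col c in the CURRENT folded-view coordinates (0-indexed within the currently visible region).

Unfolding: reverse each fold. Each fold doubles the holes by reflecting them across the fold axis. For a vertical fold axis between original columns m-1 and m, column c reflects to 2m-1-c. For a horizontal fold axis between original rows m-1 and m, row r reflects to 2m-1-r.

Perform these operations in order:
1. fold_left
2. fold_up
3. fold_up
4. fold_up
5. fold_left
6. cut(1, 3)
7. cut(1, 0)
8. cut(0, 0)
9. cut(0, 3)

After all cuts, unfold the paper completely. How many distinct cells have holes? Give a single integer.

Op 1 fold_left: fold axis v@8; visible region now rows[0,16) x cols[0,8) = 16x8
Op 2 fold_up: fold axis h@8; visible region now rows[0,8) x cols[0,8) = 8x8
Op 3 fold_up: fold axis h@4; visible region now rows[0,4) x cols[0,8) = 4x8
Op 4 fold_up: fold axis h@2; visible region now rows[0,2) x cols[0,8) = 2x8
Op 5 fold_left: fold axis v@4; visible region now rows[0,2) x cols[0,4) = 2x4
Op 6 cut(1, 3): punch at orig (1,3); cuts so far [(1, 3)]; region rows[0,2) x cols[0,4) = 2x4
Op 7 cut(1, 0): punch at orig (1,0); cuts so far [(1, 0), (1, 3)]; region rows[0,2) x cols[0,4) = 2x4
Op 8 cut(0, 0): punch at orig (0,0); cuts so far [(0, 0), (1, 0), (1, 3)]; region rows[0,2) x cols[0,4) = 2x4
Op 9 cut(0, 3): punch at orig (0,3); cuts so far [(0, 0), (0, 3), (1, 0), (1, 3)]; region rows[0,2) x cols[0,4) = 2x4
Unfold 1 (reflect across v@4): 8 holes -> [(0, 0), (0, 3), (0, 4), (0, 7), (1, 0), (1, 3), (1, 4), (1, 7)]
Unfold 2 (reflect across h@2): 16 holes -> [(0, 0), (0, 3), (0, 4), (0, 7), (1, 0), (1, 3), (1, 4), (1, 7), (2, 0), (2, 3), (2, 4), (2, 7), (3, 0), (3, 3), (3, 4), (3, 7)]
Unfold 3 (reflect across h@4): 32 holes -> [(0, 0), (0, 3), (0, 4), (0, 7), (1, 0), (1, 3), (1, 4), (1, 7), (2, 0), (2, 3), (2, 4), (2, 7), (3, 0), (3, 3), (3, 4), (3, 7), (4, 0), (4, 3), (4, 4), (4, 7), (5, 0), (5, 3), (5, 4), (5, 7), (6, 0), (6, 3), (6, 4), (6, 7), (7, 0), (7, 3), (7, 4), (7, 7)]
Unfold 4 (reflect across h@8): 64 holes -> [(0, 0), (0, 3), (0, 4), (0, 7), (1, 0), (1, 3), (1, 4), (1, 7), (2, 0), (2, 3), (2, 4), (2, 7), (3, 0), (3, 3), (3, 4), (3, 7), (4, 0), (4, 3), (4, 4), (4, 7), (5, 0), (5, 3), (5, 4), (5, 7), (6, 0), (6, 3), (6, 4), (6, 7), (7, 0), (7, 3), (7, 4), (7, 7), (8, 0), (8, 3), (8, 4), (8, 7), (9, 0), (9, 3), (9, 4), (9, 7), (10, 0), (10, 3), (10, 4), (10, 7), (11, 0), (11, 3), (11, 4), (11, 7), (12, 0), (12, 3), (12, 4), (12, 7), (13, 0), (13, 3), (13, 4), (13, 7), (14, 0), (14, 3), (14, 4), (14, 7), (15, 0), (15, 3), (15, 4), (15, 7)]
Unfold 5 (reflect across v@8): 128 holes -> [(0, 0), (0, 3), (0, 4), (0, 7), (0, 8), (0, 11), (0, 12), (0, 15), (1, 0), (1, 3), (1, 4), (1, 7), (1, 8), (1, 11), (1, 12), (1, 15), (2, 0), (2, 3), (2, 4), (2, 7), (2, 8), (2, 11), (2, 12), (2, 15), (3, 0), (3, 3), (3, 4), (3, 7), (3, 8), (3, 11), (3, 12), (3, 15), (4, 0), (4, 3), (4, 4), (4, 7), (4, 8), (4, 11), (4, 12), (4, 15), (5, 0), (5, 3), (5, 4), (5, 7), (5, 8), (5, 11), (5, 12), (5, 15), (6, 0), (6, 3), (6, 4), (6, 7), (6, 8), (6, 11), (6, 12), (6, 15), (7, 0), (7, 3), (7, 4), (7, 7), (7, 8), (7, 11), (7, 12), (7, 15), (8, 0), (8, 3), (8, 4), (8, 7), (8, 8), (8, 11), (8, 12), (8, 15), (9, 0), (9, 3), (9, 4), (9, 7), (9, 8), (9, 11), (9, 12), (9, 15), (10, 0), (10, 3), (10, 4), (10, 7), (10, 8), (10, 11), (10, 12), (10, 15), (11, 0), (11, 3), (11, 4), (11, 7), (11, 8), (11, 11), (11, 12), (11, 15), (12, 0), (12, 3), (12, 4), (12, 7), (12, 8), (12, 11), (12, 12), (12, 15), (13, 0), (13, 3), (13, 4), (13, 7), (13, 8), (13, 11), (13, 12), (13, 15), (14, 0), (14, 3), (14, 4), (14, 7), (14, 8), (14, 11), (14, 12), (14, 15), (15, 0), (15, 3), (15, 4), (15, 7), (15, 8), (15, 11), (15, 12), (15, 15)]

Answer: 128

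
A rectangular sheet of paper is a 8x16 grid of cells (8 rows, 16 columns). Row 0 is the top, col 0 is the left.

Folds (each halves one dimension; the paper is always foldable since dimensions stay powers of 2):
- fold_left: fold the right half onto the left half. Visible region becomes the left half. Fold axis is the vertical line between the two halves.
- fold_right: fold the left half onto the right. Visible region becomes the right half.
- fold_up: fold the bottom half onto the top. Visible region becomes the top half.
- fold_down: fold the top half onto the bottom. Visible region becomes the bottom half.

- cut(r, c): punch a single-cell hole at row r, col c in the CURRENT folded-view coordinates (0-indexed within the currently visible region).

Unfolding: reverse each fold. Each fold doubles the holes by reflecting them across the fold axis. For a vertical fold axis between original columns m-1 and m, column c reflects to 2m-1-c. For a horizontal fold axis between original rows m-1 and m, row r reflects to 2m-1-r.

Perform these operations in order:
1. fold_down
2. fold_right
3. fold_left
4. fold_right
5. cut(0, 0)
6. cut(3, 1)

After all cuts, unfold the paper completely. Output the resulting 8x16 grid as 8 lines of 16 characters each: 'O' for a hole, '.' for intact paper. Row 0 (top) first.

Op 1 fold_down: fold axis h@4; visible region now rows[4,8) x cols[0,16) = 4x16
Op 2 fold_right: fold axis v@8; visible region now rows[4,8) x cols[8,16) = 4x8
Op 3 fold_left: fold axis v@12; visible region now rows[4,8) x cols[8,12) = 4x4
Op 4 fold_right: fold axis v@10; visible region now rows[4,8) x cols[10,12) = 4x2
Op 5 cut(0, 0): punch at orig (4,10); cuts so far [(4, 10)]; region rows[4,8) x cols[10,12) = 4x2
Op 6 cut(3, 1): punch at orig (7,11); cuts so far [(4, 10), (7, 11)]; region rows[4,8) x cols[10,12) = 4x2
Unfold 1 (reflect across v@10): 4 holes -> [(4, 9), (4, 10), (7, 8), (7, 11)]
Unfold 2 (reflect across v@12): 8 holes -> [(4, 9), (4, 10), (4, 13), (4, 14), (7, 8), (7, 11), (7, 12), (7, 15)]
Unfold 3 (reflect across v@8): 16 holes -> [(4, 1), (4, 2), (4, 5), (4, 6), (4, 9), (4, 10), (4, 13), (4, 14), (7, 0), (7, 3), (7, 4), (7, 7), (7, 8), (7, 11), (7, 12), (7, 15)]
Unfold 4 (reflect across h@4): 32 holes -> [(0, 0), (0, 3), (0, 4), (0, 7), (0, 8), (0, 11), (0, 12), (0, 15), (3, 1), (3, 2), (3, 5), (3, 6), (3, 9), (3, 10), (3, 13), (3, 14), (4, 1), (4, 2), (4, 5), (4, 6), (4, 9), (4, 10), (4, 13), (4, 14), (7, 0), (7, 3), (7, 4), (7, 7), (7, 8), (7, 11), (7, 12), (7, 15)]

Answer: O..OO..OO..OO..O
................
................
.OO..OO..OO..OO.
.OO..OO..OO..OO.
................
................
O..OO..OO..OO..O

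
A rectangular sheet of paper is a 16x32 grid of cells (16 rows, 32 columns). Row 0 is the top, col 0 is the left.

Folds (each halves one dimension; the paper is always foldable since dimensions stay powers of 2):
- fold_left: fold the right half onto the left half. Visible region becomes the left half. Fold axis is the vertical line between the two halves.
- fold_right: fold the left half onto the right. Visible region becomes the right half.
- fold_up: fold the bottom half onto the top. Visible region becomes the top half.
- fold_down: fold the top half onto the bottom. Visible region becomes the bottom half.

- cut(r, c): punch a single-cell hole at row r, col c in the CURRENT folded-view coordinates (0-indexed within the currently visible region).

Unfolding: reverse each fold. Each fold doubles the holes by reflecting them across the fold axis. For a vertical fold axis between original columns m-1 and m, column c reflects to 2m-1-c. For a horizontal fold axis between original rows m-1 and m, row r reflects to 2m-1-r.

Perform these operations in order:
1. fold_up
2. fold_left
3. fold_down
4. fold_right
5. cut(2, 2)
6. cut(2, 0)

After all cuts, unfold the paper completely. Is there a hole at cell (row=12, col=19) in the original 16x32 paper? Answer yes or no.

Answer: no

Derivation:
Op 1 fold_up: fold axis h@8; visible region now rows[0,8) x cols[0,32) = 8x32
Op 2 fold_left: fold axis v@16; visible region now rows[0,8) x cols[0,16) = 8x16
Op 3 fold_down: fold axis h@4; visible region now rows[4,8) x cols[0,16) = 4x16
Op 4 fold_right: fold axis v@8; visible region now rows[4,8) x cols[8,16) = 4x8
Op 5 cut(2, 2): punch at orig (6,10); cuts so far [(6, 10)]; region rows[4,8) x cols[8,16) = 4x8
Op 6 cut(2, 0): punch at orig (6,8); cuts so far [(6, 8), (6, 10)]; region rows[4,8) x cols[8,16) = 4x8
Unfold 1 (reflect across v@8): 4 holes -> [(6, 5), (6, 7), (6, 8), (6, 10)]
Unfold 2 (reflect across h@4): 8 holes -> [(1, 5), (1, 7), (1, 8), (1, 10), (6, 5), (6, 7), (6, 8), (6, 10)]
Unfold 3 (reflect across v@16): 16 holes -> [(1, 5), (1, 7), (1, 8), (1, 10), (1, 21), (1, 23), (1, 24), (1, 26), (6, 5), (6, 7), (6, 8), (6, 10), (6, 21), (6, 23), (6, 24), (6, 26)]
Unfold 4 (reflect across h@8): 32 holes -> [(1, 5), (1, 7), (1, 8), (1, 10), (1, 21), (1, 23), (1, 24), (1, 26), (6, 5), (6, 7), (6, 8), (6, 10), (6, 21), (6, 23), (6, 24), (6, 26), (9, 5), (9, 7), (9, 8), (9, 10), (9, 21), (9, 23), (9, 24), (9, 26), (14, 5), (14, 7), (14, 8), (14, 10), (14, 21), (14, 23), (14, 24), (14, 26)]
Holes: [(1, 5), (1, 7), (1, 8), (1, 10), (1, 21), (1, 23), (1, 24), (1, 26), (6, 5), (6, 7), (6, 8), (6, 10), (6, 21), (6, 23), (6, 24), (6, 26), (9, 5), (9, 7), (9, 8), (9, 10), (9, 21), (9, 23), (9, 24), (9, 26), (14, 5), (14, 7), (14, 8), (14, 10), (14, 21), (14, 23), (14, 24), (14, 26)]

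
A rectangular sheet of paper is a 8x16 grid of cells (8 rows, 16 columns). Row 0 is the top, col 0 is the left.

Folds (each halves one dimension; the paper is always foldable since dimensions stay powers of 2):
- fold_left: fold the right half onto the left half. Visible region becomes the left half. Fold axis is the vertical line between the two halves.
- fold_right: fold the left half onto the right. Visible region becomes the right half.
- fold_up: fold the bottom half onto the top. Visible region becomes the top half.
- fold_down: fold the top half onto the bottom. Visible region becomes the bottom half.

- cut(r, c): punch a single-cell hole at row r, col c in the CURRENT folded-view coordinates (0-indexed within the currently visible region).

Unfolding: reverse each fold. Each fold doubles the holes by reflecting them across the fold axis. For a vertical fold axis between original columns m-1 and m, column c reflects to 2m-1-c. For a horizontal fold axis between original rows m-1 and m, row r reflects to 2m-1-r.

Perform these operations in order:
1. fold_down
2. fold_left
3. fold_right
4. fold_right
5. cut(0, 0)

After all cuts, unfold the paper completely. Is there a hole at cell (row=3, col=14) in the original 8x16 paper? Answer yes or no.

Op 1 fold_down: fold axis h@4; visible region now rows[4,8) x cols[0,16) = 4x16
Op 2 fold_left: fold axis v@8; visible region now rows[4,8) x cols[0,8) = 4x8
Op 3 fold_right: fold axis v@4; visible region now rows[4,8) x cols[4,8) = 4x4
Op 4 fold_right: fold axis v@6; visible region now rows[4,8) x cols[6,8) = 4x2
Op 5 cut(0, 0): punch at orig (4,6); cuts so far [(4, 6)]; region rows[4,8) x cols[6,8) = 4x2
Unfold 1 (reflect across v@6): 2 holes -> [(4, 5), (4, 6)]
Unfold 2 (reflect across v@4): 4 holes -> [(4, 1), (4, 2), (4, 5), (4, 6)]
Unfold 3 (reflect across v@8): 8 holes -> [(4, 1), (4, 2), (4, 5), (4, 6), (4, 9), (4, 10), (4, 13), (4, 14)]
Unfold 4 (reflect across h@4): 16 holes -> [(3, 1), (3, 2), (3, 5), (3, 6), (3, 9), (3, 10), (3, 13), (3, 14), (4, 1), (4, 2), (4, 5), (4, 6), (4, 9), (4, 10), (4, 13), (4, 14)]
Holes: [(3, 1), (3, 2), (3, 5), (3, 6), (3, 9), (3, 10), (3, 13), (3, 14), (4, 1), (4, 2), (4, 5), (4, 6), (4, 9), (4, 10), (4, 13), (4, 14)]

Answer: yes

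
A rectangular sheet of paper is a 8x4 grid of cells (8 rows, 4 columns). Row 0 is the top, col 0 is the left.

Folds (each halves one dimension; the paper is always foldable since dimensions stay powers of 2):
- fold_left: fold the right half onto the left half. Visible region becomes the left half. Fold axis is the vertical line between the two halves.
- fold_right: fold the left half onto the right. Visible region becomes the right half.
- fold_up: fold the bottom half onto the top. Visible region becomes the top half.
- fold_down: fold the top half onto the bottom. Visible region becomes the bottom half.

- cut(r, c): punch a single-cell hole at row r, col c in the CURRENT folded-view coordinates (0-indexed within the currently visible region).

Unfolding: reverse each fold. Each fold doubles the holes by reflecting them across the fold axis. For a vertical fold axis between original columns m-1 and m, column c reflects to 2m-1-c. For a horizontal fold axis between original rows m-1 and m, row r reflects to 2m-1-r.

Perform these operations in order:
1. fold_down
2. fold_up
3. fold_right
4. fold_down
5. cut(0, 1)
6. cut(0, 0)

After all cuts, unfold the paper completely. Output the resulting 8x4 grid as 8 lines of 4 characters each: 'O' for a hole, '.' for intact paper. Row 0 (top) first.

Answer: OOOO
OOOO
OOOO
OOOO
OOOO
OOOO
OOOO
OOOO

Derivation:
Op 1 fold_down: fold axis h@4; visible region now rows[4,8) x cols[0,4) = 4x4
Op 2 fold_up: fold axis h@6; visible region now rows[4,6) x cols[0,4) = 2x4
Op 3 fold_right: fold axis v@2; visible region now rows[4,6) x cols[2,4) = 2x2
Op 4 fold_down: fold axis h@5; visible region now rows[5,6) x cols[2,4) = 1x2
Op 5 cut(0, 1): punch at orig (5,3); cuts so far [(5, 3)]; region rows[5,6) x cols[2,4) = 1x2
Op 6 cut(0, 0): punch at orig (5,2); cuts so far [(5, 2), (5, 3)]; region rows[5,6) x cols[2,4) = 1x2
Unfold 1 (reflect across h@5): 4 holes -> [(4, 2), (4, 3), (5, 2), (5, 3)]
Unfold 2 (reflect across v@2): 8 holes -> [(4, 0), (4, 1), (4, 2), (4, 3), (5, 0), (5, 1), (5, 2), (5, 3)]
Unfold 3 (reflect across h@6): 16 holes -> [(4, 0), (4, 1), (4, 2), (4, 3), (5, 0), (5, 1), (5, 2), (5, 3), (6, 0), (6, 1), (6, 2), (6, 3), (7, 0), (7, 1), (7, 2), (7, 3)]
Unfold 4 (reflect across h@4): 32 holes -> [(0, 0), (0, 1), (0, 2), (0, 3), (1, 0), (1, 1), (1, 2), (1, 3), (2, 0), (2, 1), (2, 2), (2, 3), (3, 0), (3, 1), (3, 2), (3, 3), (4, 0), (4, 1), (4, 2), (4, 3), (5, 0), (5, 1), (5, 2), (5, 3), (6, 0), (6, 1), (6, 2), (6, 3), (7, 0), (7, 1), (7, 2), (7, 3)]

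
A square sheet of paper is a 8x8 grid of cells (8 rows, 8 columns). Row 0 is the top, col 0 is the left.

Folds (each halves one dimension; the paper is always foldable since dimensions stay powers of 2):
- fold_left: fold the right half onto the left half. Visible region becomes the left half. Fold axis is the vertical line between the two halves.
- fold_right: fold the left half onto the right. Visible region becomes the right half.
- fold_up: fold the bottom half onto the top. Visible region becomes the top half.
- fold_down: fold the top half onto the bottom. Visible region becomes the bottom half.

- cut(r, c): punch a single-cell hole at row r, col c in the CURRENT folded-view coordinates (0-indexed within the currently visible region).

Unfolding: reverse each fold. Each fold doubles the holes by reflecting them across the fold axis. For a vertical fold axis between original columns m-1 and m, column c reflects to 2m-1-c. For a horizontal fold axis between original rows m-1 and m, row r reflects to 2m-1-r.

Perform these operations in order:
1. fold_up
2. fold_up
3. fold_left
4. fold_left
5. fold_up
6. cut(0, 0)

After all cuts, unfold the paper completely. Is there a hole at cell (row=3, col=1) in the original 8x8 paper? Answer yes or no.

Answer: no

Derivation:
Op 1 fold_up: fold axis h@4; visible region now rows[0,4) x cols[0,8) = 4x8
Op 2 fold_up: fold axis h@2; visible region now rows[0,2) x cols[0,8) = 2x8
Op 3 fold_left: fold axis v@4; visible region now rows[0,2) x cols[0,4) = 2x4
Op 4 fold_left: fold axis v@2; visible region now rows[0,2) x cols[0,2) = 2x2
Op 5 fold_up: fold axis h@1; visible region now rows[0,1) x cols[0,2) = 1x2
Op 6 cut(0, 0): punch at orig (0,0); cuts so far [(0, 0)]; region rows[0,1) x cols[0,2) = 1x2
Unfold 1 (reflect across h@1): 2 holes -> [(0, 0), (1, 0)]
Unfold 2 (reflect across v@2): 4 holes -> [(0, 0), (0, 3), (1, 0), (1, 3)]
Unfold 3 (reflect across v@4): 8 holes -> [(0, 0), (0, 3), (0, 4), (0, 7), (1, 0), (1, 3), (1, 4), (1, 7)]
Unfold 4 (reflect across h@2): 16 holes -> [(0, 0), (0, 3), (0, 4), (0, 7), (1, 0), (1, 3), (1, 4), (1, 7), (2, 0), (2, 3), (2, 4), (2, 7), (3, 0), (3, 3), (3, 4), (3, 7)]
Unfold 5 (reflect across h@4): 32 holes -> [(0, 0), (0, 3), (0, 4), (0, 7), (1, 0), (1, 3), (1, 4), (1, 7), (2, 0), (2, 3), (2, 4), (2, 7), (3, 0), (3, 3), (3, 4), (3, 7), (4, 0), (4, 3), (4, 4), (4, 7), (5, 0), (5, 3), (5, 4), (5, 7), (6, 0), (6, 3), (6, 4), (6, 7), (7, 0), (7, 3), (7, 4), (7, 7)]
Holes: [(0, 0), (0, 3), (0, 4), (0, 7), (1, 0), (1, 3), (1, 4), (1, 7), (2, 0), (2, 3), (2, 4), (2, 7), (3, 0), (3, 3), (3, 4), (3, 7), (4, 0), (4, 3), (4, 4), (4, 7), (5, 0), (5, 3), (5, 4), (5, 7), (6, 0), (6, 3), (6, 4), (6, 7), (7, 0), (7, 3), (7, 4), (7, 7)]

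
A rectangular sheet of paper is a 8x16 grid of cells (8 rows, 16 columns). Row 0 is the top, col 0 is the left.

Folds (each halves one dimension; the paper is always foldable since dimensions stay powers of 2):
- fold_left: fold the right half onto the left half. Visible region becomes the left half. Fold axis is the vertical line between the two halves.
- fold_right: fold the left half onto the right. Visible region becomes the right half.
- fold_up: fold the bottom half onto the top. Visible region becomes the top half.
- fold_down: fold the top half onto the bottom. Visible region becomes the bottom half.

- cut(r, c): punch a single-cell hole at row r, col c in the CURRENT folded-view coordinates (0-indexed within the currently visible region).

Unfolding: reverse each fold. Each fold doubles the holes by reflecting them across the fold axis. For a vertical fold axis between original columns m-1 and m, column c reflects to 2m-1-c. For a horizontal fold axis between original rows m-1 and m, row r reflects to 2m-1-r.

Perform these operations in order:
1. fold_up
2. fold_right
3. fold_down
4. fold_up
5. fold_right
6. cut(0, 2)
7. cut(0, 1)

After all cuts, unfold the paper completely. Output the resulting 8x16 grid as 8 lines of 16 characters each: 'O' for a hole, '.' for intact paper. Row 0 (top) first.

Answer: .OO..OO..OO..OO.
.OO..OO..OO..OO.
.OO..OO..OO..OO.
.OO..OO..OO..OO.
.OO..OO..OO..OO.
.OO..OO..OO..OO.
.OO..OO..OO..OO.
.OO..OO..OO..OO.

Derivation:
Op 1 fold_up: fold axis h@4; visible region now rows[0,4) x cols[0,16) = 4x16
Op 2 fold_right: fold axis v@8; visible region now rows[0,4) x cols[8,16) = 4x8
Op 3 fold_down: fold axis h@2; visible region now rows[2,4) x cols[8,16) = 2x8
Op 4 fold_up: fold axis h@3; visible region now rows[2,3) x cols[8,16) = 1x8
Op 5 fold_right: fold axis v@12; visible region now rows[2,3) x cols[12,16) = 1x4
Op 6 cut(0, 2): punch at orig (2,14); cuts so far [(2, 14)]; region rows[2,3) x cols[12,16) = 1x4
Op 7 cut(0, 1): punch at orig (2,13); cuts so far [(2, 13), (2, 14)]; region rows[2,3) x cols[12,16) = 1x4
Unfold 1 (reflect across v@12): 4 holes -> [(2, 9), (2, 10), (2, 13), (2, 14)]
Unfold 2 (reflect across h@3): 8 holes -> [(2, 9), (2, 10), (2, 13), (2, 14), (3, 9), (3, 10), (3, 13), (3, 14)]
Unfold 3 (reflect across h@2): 16 holes -> [(0, 9), (0, 10), (0, 13), (0, 14), (1, 9), (1, 10), (1, 13), (1, 14), (2, 9), (2, 10), (2, 13), (2, 14), (3, 9), (3, 10), (3, 13), (3, 14)]
Unfold 4 (reflect across v@8): 32 holes -> [(0, 1), (0, 2), (0, 5), (0, 6), (0, 9), (0, 10), (0, 13), (0, 14), (1, 1), (1, 2), (1, 5), (1, 6), (1, 9), (1, 10), (1, 13), (1, 14), (2, 1), (2, 2), (2, 5), (2, 6), (2, 9), (2, 10), (2, 13), (2, 14), (3, 1), (3, 2), (3, 5), (3, 6), (3, 9), (3, 10), (3, 13), (3, 14)]
Unfold 5 (reflect across h@4): 64 holes -> [(0, 1), (0, 2), (0, 5), (0, 6), (0, 9), (0, 10), (0, 13), (0, 14), (1, 1), (1, 2), (1, 5), (1, 6), (1, 9), (1, 10), (1, 13), (1, 14), (2, 1), (2, 2), (2, 5), (2, 6), (2, 9), (2, 10), (2, 13), (2, 14), (3, 1), (3, 2), (3, 5), (3, 6), (3, 9), (3, 10), (3, 13), (3, 14), (4, 1), (4, 2), (4, 5), (4, 6), (4, 9), (4, 10), (4, 13), (4, 14), (5, 1), (5, 2), (5, 5), (5, 6), (5, 9), (5, 10), (5, 13), (5, 14), (6, 1), (6, 2), (6, 5), (6, 6), (6, 9), (6, 10), (6, 13), (6, 14), (7, 1), (7, 2), (7, 5), (7, 6), (7, 9), (7, 10), (7, 13), (7, 14)]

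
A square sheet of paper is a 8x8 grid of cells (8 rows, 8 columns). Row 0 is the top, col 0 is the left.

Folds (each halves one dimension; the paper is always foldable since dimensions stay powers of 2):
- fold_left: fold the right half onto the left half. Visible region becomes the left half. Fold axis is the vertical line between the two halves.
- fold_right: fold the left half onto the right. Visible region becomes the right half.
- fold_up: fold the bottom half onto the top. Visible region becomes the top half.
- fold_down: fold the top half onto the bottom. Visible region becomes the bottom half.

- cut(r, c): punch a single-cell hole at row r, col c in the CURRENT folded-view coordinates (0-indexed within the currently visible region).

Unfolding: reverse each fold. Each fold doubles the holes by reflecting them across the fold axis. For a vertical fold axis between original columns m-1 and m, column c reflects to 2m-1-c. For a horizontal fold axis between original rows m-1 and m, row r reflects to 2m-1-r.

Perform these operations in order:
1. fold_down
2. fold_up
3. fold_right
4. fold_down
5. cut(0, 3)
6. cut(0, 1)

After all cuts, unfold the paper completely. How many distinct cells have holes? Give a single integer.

Op 1 fold_down: fold axis h@4; visible region now rows[4,8) x cols[0,8) = 4x8
Op 2 fold_up: fold axis h@6; visible region now rows[4,6) x cols[0,8) = 2x8
Op 3 fold_right: fold axis v@4; visible region now rows[4,6) x cols[4,8) = 2x4
Op 4 fold_down: fold axis h@5; visible region now rows[5,6) x cols[4,8) = 1x4
Op 5 cut(0, 3): punch at orig (5,7); cuts so far [(5, 7)]; region rows[5,6) x cols[4,8) = 1x4
Op 6 cut(0, 1): punch at orig (5,5); cuts so far [(5, 5), (5, 7)]; region rows[5,6) x cols[4,8) = 1x4
Unfold 1 (reflect across h@5): 4 holes -> [(4, 5), (4, 7), (5, 5), (5, 7)]
Unfold 2 (reflect across v@4): 8 holes -> [(4, 0), (4, 2), (4, 5), (4, 7), (5, 0), (5, 2), (5, 5), (5, 7)]
Unfold 3 (reflect across h@6): 16 holes -> [(4, 0), (4, 2), (4, 5), (4, 7), (5, 0), (5, 2), (5, 5), (5, 7), (6, 0), (6, 2), (6, 5), (6, 7), (7, 0), (7, 2), (7, 5), (7, 7)]
Unfold 4 (reflect across h@4): 32 holes -> [(0, 0), (0, 2), (0, 5), (0, 7), (1, 0), (1, 2), (1, 5), (1, 7), (2, 0), (2, 2), (2, 5), (2, 7), (3, 0), (3, 2), (3, 5), (3, 7), (4, 0), (4, 2), (4, 5), (4, 7), (5, 0), (5, 2), (5, 5), (5, 7), (6, 0), (6, 2), (6, 5), (6, 7), (7, 0), (7, 2), (7, 5), (7, 7)]

Answer: 32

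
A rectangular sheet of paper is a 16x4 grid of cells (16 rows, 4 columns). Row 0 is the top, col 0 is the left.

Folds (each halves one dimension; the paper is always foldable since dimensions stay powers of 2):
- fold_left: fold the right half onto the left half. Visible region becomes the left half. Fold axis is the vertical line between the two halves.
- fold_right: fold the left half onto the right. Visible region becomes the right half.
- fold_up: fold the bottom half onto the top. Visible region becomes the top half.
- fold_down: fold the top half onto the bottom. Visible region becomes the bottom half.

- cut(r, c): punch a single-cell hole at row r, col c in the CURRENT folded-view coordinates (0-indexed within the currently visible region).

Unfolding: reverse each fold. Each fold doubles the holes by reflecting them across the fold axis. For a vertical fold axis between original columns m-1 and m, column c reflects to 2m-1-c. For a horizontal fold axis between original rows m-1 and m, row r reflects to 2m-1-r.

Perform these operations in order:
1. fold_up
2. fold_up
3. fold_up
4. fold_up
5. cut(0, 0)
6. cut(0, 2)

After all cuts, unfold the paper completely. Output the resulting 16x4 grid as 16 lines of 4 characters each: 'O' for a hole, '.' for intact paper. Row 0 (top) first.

Answer: O.O.
O.O.
O.O.
O.O.
O.O.
O.O.
O.O.
O.O.
O.O.
O.O.
O.O.
O.O.
O.O.
O.O.
O.O.
O.O.

Derivation:
Op 1 fold_up: fold axis h@8; visible region now rows[0,8) x cols[0,4) = 8x4
Op 2 fold_up: fold axis h@4; visible region now rows[0,4) x cols[0,4) = 4x4
Op 3 fold_up: fold axis h@2; visible region now rows[0,2) x cols[0,4) = 2x4
Op 4 fold_up: fold axis h@1; visible region now rows[0,1) x cols[0,4) = 1x4
Op 5 cut(0, 0): punch at orig (0,0); cuts so far [(0, 0)]; region rows[0,1) x cols[0,4) = 1x4
Op 6 cut(0, 2): punch at orig (0,2); cuts so far [(0, 0), (0, 2)]; region rows[0,1) x cols[0,4) = 1x4
Unfold 1 (reflect across h@1): 4 holes -> [(0, 0), (0, 2), (1, 0), (1, 2)]
Unfold 2 (reflect across h@2): 8 holes -> [(0, 0), (0, 2), (1, 0), (1, 2), (2, 0), (2, 2), (3, 0), (3, 2)]
Unfold 3 (reflect across h@4): 16 holes -> [(0, 0), (0, 2), (1, 0), (1, 2), (2, 0), (2, 2), (3, 0), (3, 2), (4, 0), (4, 2), (5, 0), (5, 2), (6, 0), (6, 2), (7, 0), (7, 2)]
Unfold 4 (reflect across h@8): 32 holes -> [(0, 0), (0, 2), (1, 0), (1, 2), (2, 0), (2, 2), (3, 0), (3, 2), (4, 0), (4, 2), (5, 0), (5, 2), (6, 0), (6, 2), (7, 0), (7, 2), (8, 0), (8, 2), (9, 0), (9, 2), (10, 0), (10, 2), (11, 0), (11, 2), (12, 0), (12, 2), (13, 0), (13, 2), (14, 0), (14, 2), (15, 0), (15, 2)]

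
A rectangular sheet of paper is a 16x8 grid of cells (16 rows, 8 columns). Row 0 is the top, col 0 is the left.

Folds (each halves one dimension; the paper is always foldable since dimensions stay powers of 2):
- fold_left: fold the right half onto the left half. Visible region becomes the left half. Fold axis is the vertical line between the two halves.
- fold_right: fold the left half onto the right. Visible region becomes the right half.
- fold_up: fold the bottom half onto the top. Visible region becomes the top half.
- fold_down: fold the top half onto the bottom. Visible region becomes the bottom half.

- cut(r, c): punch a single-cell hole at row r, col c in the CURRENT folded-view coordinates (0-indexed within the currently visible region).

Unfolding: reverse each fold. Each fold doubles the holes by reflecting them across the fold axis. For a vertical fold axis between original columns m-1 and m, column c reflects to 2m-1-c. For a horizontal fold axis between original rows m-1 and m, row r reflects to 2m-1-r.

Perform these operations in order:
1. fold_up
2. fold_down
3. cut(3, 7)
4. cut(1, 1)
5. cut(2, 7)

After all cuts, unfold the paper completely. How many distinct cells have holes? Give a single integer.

Op 1 fold_up: fold axis h@8; visible region now rows[0,8) x cols[0,8) = 8x8
Op 2 fold_down: fold axis h@4; visible region now rows[4,8) x cols[0,8) = 4x8
Op 3 cut(3, 7): punch at orig (7,7); cuts so far [(7, 7)]; region rows[4,8) x cols[0,8) = 4x8
Op 4 cut(1, 1): punch at orig (5,1); cuts so far [(5, 1), (7, 7)]; region rows[4,8) x cols[0,8) = 4x8
Op 5 cut(2, 7): punch at orig (6,7); cuts so far [(5, 1), (6, 7), (7, 7)]; region rows[4,8) x cols[0,8) = 4x8
Unfold 1 (reflect across h@4): 6 holes -> [(0, 7), (1, 7), (2, 1), (5, 1), (6, 7), (7, 7)]
Unfold 2 (reflect across h@8): 12 holes -> [(0, 7), (1, 7), (2, 1), (5, 1), (6, 7), (7, 7), (8, 7), (9, 7), (10, 1), (13, 1), (14, 7), (15, 7)]

Answer: 12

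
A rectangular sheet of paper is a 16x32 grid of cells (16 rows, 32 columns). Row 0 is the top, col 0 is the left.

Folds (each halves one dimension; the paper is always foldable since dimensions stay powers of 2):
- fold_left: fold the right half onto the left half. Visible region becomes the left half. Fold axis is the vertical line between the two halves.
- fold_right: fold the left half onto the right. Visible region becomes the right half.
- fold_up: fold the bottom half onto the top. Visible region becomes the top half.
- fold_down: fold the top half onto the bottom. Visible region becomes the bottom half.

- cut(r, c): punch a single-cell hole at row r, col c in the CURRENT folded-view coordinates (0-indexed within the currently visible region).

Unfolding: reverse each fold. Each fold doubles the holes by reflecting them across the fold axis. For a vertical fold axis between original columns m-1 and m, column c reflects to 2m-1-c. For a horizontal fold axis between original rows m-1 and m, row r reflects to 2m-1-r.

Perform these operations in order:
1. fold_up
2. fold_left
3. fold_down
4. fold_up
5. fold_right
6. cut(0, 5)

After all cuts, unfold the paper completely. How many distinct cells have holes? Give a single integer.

Answer: 32

Derivation:
Op 1 fold_up: fold axis h@8; visible region now rows[0,8) x cols[0,32) = 8x32
Op 2 fold_left: fold axis v@16; visible region now rows[0,8) x cols[0,16) = 8x16
Op 3 fold_down: fold axis h@4; visible region now rows[4,8) x cols[0,16) = 4x16
Op 4 fold_up: fold axis h@6; visible region now rows[4,6) x cols[0,16) = 2x16
Op 5 fold_right: fold axis v@8; visible region now rows[4,6) x cols[8,16) = 2x8
Op 6 cut(0, 5): punch at orig (4,13); cuts so far [(4, 13)]; region rows[4,6) x cols[8,16) = 2x8
Unfold 1 (reflect across v@8): 2 holes -> [(4, 2), (4, 13)]
Unfold 2 (reflect across h@6): 4 holes -> [(4, 2), (4, 13), (7, 2), (7, 13)]
Unfold 3 (reflect across h@4): 8 holes -> [(0, 2), (0, 13), (3, 2), (3, 13), (4, 2), (4, 13), (7, 2), (7, 13)]
Unfold 4 (reflect across v@16): 16 holes -> [(0, 2), (0, 13), (0, 18), (0, 29), (3, 2), (3, 13), (3, 18), (3, 29), (4, 2), (4, 13), (4, 18), (4, 29), (7, 2), (7, 13), (7, 18), (7, 29)]
Unfold 5 (reflect across h@8): 32 holes -> [(0, 2), (0, 13), (0, 18), (0, 29), (3, 2), (3, 13), (3, 18), (3, 29), (4, 2), (4, 13), (4, 18), (4, 29), (7, 2), (7, 13), (7, 18), (7, 29), (8, 2), (8, 13), (8, 18), (8, 29), (11, 2), (11, 13), (11, 18), (11, 29), (12, 2), (12, 13), (12, 18), (12, 29), (15, 2), (15, 13), (15, 18), (15, 29)]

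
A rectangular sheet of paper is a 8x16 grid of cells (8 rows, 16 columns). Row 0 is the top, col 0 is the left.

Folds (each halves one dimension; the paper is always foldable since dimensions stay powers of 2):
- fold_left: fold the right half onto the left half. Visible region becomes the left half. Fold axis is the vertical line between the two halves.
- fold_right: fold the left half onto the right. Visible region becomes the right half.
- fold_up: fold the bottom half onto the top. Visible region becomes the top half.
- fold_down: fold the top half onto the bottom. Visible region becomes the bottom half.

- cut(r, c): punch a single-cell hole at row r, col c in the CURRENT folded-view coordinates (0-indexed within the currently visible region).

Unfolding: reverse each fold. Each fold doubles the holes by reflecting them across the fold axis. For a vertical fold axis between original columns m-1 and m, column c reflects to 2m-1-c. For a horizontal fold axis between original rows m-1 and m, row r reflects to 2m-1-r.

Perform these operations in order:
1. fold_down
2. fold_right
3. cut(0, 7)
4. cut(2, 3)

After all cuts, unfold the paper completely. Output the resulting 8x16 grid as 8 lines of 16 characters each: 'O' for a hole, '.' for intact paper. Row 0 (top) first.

Answer: ................
....O......O....
................
O..............O
O..............O
................
....O......O....
................

Derivation:
Op 1 fold_down: fold axis h@4; visible region now rows[4,8) x cols[0,16) = 4x16
Op 2 fold_right: fold axis v@8; visible region now rows[4,8) x cols[8,16) = 4x8
Op 3 cut(0, 7): punch at orig (4,15); cuts so far [(4, 15)]; region rows[4,8) x cols[8,16) = 4x8
Op 4 cut(2, 3): punch at orig (6,11); cuts so far [(4, 15), (6, 11)]; region rows[4,8) x cols[8,16) = 4x8
Unfold 1 (reflect across v@8): 4 holes -> [(4, 0), (4, 15), (6, 4), (6, 11)]
Unfold 2 (reflect across h@4): 8 holes -> [(1, 4), (1, 11), (3, 0), (3, 15), (4, 0), (4, 15), (6, 4), (6, 11)]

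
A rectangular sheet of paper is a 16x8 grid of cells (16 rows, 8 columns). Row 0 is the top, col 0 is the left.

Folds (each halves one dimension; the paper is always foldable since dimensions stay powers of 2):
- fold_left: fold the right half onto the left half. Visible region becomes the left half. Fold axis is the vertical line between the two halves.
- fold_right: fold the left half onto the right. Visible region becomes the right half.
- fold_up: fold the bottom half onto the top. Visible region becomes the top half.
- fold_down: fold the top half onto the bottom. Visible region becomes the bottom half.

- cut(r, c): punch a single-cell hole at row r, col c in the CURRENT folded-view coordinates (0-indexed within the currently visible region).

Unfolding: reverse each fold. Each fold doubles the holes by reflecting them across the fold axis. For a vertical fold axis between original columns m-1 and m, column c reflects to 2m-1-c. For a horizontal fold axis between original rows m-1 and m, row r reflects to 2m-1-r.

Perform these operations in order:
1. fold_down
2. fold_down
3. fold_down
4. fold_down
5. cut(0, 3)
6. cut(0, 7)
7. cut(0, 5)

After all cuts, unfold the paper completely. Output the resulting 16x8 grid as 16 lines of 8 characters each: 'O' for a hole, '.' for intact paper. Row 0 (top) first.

Op 1 fold_down: fold axis h@8; visible region now rows[8,16) x cols[0,8) = 8x8
Op 2 fold_down: fold axis h@12; visible region now rows[12,16) x cols[0,8) = 4x8
Op 3 fold_down: fold axis h@14; visible region now rows[14,16) x cols[0,8) = 2x8
Op 4 fold_down: fold axis h@15; visible region now rows[15,16) x cols[0,8) = 1x8
Op 5 cut(0, 3): punch at orig (15,3); cuts so far [(15, 3)]; region rows[15,16) x cols[0,8) = 1x8
Op 6 cut(0, 7): punch at orig (15,7); cuts so far [(15, 3), (15, 7)]; region rows[15,16) x cols[0,8) = 1x8
Op 7 cut(0, 5): punch at orig (15,5); cuts so far [(15, 3), (15, 5), (15, 7)]; region rows[15,16) x cols[0,8) = 1x8
Unfold 1 (reflect across h@15): 6 holes -> [(14, 3), (14, 5), (14, 7), (15, 3), (15, 5), (15, 7)]
Unfold 2 (reflect across h@14): 12 holes -> [(12, 3), (12, 5), (12, 7), (13, 3), (13, 5), (13, 7), (14, 3), (14, 5), (14, 7), (15, 3), (15, 5), (15, 7)]
Unfold 3 (reflect across h@12): 24 holes -> [(8, 3), (8, 5), (8, 7), (9, 3), (9, 5), (9, 7), (10, 3), (10, 5), (10, 7), (11, 3), (11, 5), (11, 7), (12, 3), (12, 5), (12, 7), (13, 3), (13, 5), (13, 7), (14, 3), (14, 5), (14, 7), (15, 3), (15, 5), (15, 7)]
Unfold 4 (reflect across h@8): 48 holes -> [(0, 3), (0, 5), (0, 7), (1, 3), (1, 5), (1, 7), (2, 3), (2, 5), (2, 7), (3, 3), (3, 5), (3, 7), (4, 3), (4, 5), (4, 7), (5, 3), (5, 5), (5, 7), (6, 3), (6, 5), (6, 7), (7, 3), (7, 5), (7, 7), (8, 3), (8, 5), (8, 7), (9, 3), (9, 5), (9, 7), (10, 3), (10, 5), (10, 7), (11, 3), (11, 5), (11, 7), (12, 3), (12, 5), (12, 7), (13, 3), (13, 5), (13, 7), (14, 3), (14, 5), (14, 7), (15, 3), (15, 5), (15, 7)]

Answer: ...O.O.O
...O.O.O
...O.O.O
...O.O.O
...O.O.O
...O.O.O
...O.O.O
...O.O.O
...O.O.O
...O.O.O
...O.O.O
...O.O.O
...O.O.O
...O.O.O
...O.O.O
...O.O.O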